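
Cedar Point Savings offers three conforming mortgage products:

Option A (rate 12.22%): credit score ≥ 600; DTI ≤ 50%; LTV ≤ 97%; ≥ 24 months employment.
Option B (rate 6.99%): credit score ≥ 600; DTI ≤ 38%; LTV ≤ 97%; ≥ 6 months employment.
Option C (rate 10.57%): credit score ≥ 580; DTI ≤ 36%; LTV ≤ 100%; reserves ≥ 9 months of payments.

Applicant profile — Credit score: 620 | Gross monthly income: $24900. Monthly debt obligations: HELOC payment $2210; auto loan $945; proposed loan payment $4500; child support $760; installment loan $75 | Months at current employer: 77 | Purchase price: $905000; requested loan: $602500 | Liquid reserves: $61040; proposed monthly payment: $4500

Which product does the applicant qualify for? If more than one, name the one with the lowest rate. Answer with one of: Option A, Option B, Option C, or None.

Total debts = (2,210 + 945 + 4,500 + 760 + 75) = 8,490; DTI = 8,490/24,900 = 34.1%.
LTV = 602,500/905,000 = 66.6%.
Reserves = 61,040/4,500 = 13.6 months.
Option A: score 620 ≥ 600; DTI 34.1% ≤ 50%; LTV 66.6% ≤ 97%; employment 77 ≥ 24 mo → qualifies.
Option B: score 620 ≥ 600; DTI 34.1% ≤ 38%; LTV 66.6% ≤ 97%; employment 77 ≥ 6 mo → qualifies.
Option C: score 620 ≥ 580; DTI 34.1% ≤ 36%; LTV 66.6% ≤ 100%; reserves 13.6 ≥ 9 mo → qualifies.
Qualifying: Option A, Option B, Option C. Lowest rate is 6.99% → Option B.

Option B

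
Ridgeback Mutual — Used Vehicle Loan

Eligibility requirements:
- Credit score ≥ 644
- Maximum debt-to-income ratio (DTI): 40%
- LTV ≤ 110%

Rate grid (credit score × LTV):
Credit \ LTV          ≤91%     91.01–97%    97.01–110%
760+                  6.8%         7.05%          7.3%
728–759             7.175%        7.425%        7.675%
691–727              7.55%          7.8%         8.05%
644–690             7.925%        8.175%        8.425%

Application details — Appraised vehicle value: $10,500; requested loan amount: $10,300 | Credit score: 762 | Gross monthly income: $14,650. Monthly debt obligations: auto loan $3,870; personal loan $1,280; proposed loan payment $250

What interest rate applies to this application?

Credit score 762 ≥ 644; Total monthly debts = (3,870 + 1,280 + 250) = 5,400. DTI: 5,400 ÷ 14,650 = 36.9%, within the 40% cap
LTV: 10,300 ÷ 10,500 = 98.1%, within 110% cap
Score 762 is in the 760+ band; LTV 98.1% is in the 97.01–110% band → 7.3%.

7.3%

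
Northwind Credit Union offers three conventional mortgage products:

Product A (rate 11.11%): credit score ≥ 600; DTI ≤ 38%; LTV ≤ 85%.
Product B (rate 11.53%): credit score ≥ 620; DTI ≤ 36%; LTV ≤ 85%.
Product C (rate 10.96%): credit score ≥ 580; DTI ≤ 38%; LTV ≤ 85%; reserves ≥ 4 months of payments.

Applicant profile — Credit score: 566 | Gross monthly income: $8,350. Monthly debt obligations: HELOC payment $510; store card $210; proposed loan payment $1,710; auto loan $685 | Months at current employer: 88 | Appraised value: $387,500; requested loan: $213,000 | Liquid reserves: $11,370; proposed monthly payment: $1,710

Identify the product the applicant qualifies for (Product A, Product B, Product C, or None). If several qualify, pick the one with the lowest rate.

None

Total debts = (510 + 210 + 1,710 + 685) = 3,115; DTI = 3,115/8,350 = 37.3%.
LTV = 213,000/387,500 = 55%.
Reserves = 11,370/1,710 = 6.6 months.
Product A: score 566 < 600; DTI 37.3% ≤ 38%; LTV 55% ≤ 85% → does not qualify.
Product B: score 566 < 620; DTI 37.3% > 36%; LTV 55% ≤ 85% → does not qualify.
Product C: score 566 < 580; DTI 37.3% ≤ 38%; LTV 55% ≤ 85%; reserves 6.6 ≥ 4 mo → does not qualify.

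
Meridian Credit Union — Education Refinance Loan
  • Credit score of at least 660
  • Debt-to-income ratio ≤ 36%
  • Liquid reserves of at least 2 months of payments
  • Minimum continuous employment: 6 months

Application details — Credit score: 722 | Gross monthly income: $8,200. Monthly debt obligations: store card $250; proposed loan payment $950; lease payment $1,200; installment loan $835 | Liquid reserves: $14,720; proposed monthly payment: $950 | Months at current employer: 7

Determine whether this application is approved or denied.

Credit score 722 ≥ 660 (meets)
Total monthly debts = (250 + 950 + 1,200 + 835) = 3,235. DTI: 3,235 ÷ 8,200 = 39.5%, exceeds the 36% cap
Liquid reserves cover 14,720/950 = 15.5 months — ≥ 2 required
Employment 7 ≥ 6 months
Fails on DTI.

Denied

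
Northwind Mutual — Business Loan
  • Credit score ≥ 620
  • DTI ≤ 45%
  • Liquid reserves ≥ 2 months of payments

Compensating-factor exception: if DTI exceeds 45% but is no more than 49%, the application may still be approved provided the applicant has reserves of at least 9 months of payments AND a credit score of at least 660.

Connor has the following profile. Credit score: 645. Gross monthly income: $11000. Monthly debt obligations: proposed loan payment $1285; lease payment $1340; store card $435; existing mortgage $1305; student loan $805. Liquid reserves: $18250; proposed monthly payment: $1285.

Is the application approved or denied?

Credit score 645 ≥ 620 (meets base)
Total debts = (1,285 + 1,340 + 435 + 1,305 + 805) = 5,170. DTI: 5,170 ÷ 11,000 = 47%, over the 45% base limit.
Reserves: 18,250 ÷ 1,285 = 14.2 months (meets 2-month minimum)
DTI 47% is within the 45%–49% exception band; checking compensating factors.
Override check — reserves: 14.2 mo (ok); score: 645 (below 660).
Compensating-factor requirement not fully met.

Denied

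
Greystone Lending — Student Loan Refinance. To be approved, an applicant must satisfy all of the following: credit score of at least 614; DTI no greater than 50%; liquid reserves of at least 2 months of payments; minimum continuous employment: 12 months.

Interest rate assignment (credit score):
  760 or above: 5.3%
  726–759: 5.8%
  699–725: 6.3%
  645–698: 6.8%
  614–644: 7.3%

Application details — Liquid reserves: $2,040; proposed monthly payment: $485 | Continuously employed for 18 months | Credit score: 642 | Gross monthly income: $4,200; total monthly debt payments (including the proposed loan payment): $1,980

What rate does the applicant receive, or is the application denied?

Credit score 642 ≥ 614 (meets minimum)
DTI: 1,980 ÷ 4,200 = 47.1%, within the 50% cap
Reserves: 2,040 ÷ 485 = 4.2 months (meets 2-month minimum)
Employment 18 ≥ 12 months
All requirements met. Score 642 falls in the 614–644 tier → 7.3%.

Approved at 7.3%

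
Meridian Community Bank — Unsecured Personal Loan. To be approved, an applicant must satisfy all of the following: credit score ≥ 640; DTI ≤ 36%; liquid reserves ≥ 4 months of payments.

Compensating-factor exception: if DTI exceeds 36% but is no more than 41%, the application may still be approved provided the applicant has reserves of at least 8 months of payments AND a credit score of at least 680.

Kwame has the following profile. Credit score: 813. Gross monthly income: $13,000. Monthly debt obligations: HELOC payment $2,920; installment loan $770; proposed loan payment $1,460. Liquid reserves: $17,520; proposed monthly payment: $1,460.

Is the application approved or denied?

Approved

Credit score 813 ≥ 640 (meets base)
Total debts = (2,920 + 770 + 1,460) = 5,150. DTI: 5,150 ÷ 13,000 = 39.6%, over the 36% base limit.
Reserves: 17,520 ÷ 1,460 = 12.0 months (meets 4-month minimum)
DTI 39.6% is within the 36%–41% exception band; checking compensating factors.
Reserves 12.0 ≥ 8 months; credit score 813 ≥ 680.
Both override conditions satisfied; DTI exception granted.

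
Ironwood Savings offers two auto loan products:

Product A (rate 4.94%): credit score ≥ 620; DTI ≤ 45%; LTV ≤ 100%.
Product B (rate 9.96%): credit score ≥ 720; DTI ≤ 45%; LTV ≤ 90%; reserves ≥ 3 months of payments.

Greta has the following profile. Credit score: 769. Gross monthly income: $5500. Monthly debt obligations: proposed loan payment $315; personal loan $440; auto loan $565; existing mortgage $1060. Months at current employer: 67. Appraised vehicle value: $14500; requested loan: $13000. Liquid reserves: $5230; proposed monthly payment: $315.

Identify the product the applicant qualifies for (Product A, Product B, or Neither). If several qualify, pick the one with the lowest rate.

Total debts = (315 + 440 + 565 + 1,060) = 2,380; DTI = 2,380/5,500 = 43.3%.
LTV = 13,000/14,500 = 89.7%.
Reserves = 5,230/315 = 16.6 months.
Product A: score 769 ≥ 620; DTI 43.3% ≤ 45%; LTV 89.7% ≤ 100% → qualifies.
Product B: score 769 ≥ 720; DTI 43.3% ≤ 45%; LTV 89.7% ≤ 90%; reserves 16.6 ≥ 3 mo → qualifies.
Qualifying: Product A, Product B. Lowest rate is 4.94% → Product A.

Product A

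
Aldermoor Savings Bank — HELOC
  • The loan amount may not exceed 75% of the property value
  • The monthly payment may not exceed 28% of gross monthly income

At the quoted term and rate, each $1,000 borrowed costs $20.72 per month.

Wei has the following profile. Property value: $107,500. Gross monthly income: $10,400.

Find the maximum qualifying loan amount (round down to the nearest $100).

Payment cap: 28% × $10,400 = $2,912/month.
At $20.72 per $1,000, that supports 2,912/20.72 × 1,000 ≈ $140,540 → $140,500.
LTV cap: 75% × $107,500 = $80,625 → $80,600.
Binding constraint: loan-to-value.

$80,600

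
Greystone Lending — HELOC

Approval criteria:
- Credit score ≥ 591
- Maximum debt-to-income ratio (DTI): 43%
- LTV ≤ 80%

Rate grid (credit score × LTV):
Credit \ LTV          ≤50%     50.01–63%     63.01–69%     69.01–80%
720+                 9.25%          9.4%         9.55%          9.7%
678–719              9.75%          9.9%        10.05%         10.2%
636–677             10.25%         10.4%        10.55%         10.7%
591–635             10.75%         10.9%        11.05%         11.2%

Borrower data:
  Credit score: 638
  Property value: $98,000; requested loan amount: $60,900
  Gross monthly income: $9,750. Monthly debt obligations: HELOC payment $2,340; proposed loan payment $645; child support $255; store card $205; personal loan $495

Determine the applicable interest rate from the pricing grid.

Credit score 638 ≥ 591; Total monthly debts = (2,340 + 645 + 255 + 205 + 495) = 3,940. DTI = 3,940/9,750 = 40.4% ≤ 43%
LTV: 60,900 ÷ 98,000 = 62.1%, within 80% cap
Credit 638 → row 636–677; LTV 62.1% → column 50.01–63%. Grid cell → 10.4%.

10.4%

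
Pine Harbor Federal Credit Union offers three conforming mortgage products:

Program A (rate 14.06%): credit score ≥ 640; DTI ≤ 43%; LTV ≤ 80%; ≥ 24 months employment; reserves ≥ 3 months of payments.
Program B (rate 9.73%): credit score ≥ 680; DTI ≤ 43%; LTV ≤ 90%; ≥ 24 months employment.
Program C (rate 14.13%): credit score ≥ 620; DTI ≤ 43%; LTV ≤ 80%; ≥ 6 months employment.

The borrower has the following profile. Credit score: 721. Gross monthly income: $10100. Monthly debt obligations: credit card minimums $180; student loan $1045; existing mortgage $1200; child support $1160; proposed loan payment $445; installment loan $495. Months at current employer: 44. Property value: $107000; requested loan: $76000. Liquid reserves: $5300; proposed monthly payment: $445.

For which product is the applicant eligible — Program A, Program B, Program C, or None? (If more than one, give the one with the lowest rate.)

None

Total debts = (180 + 1,045 + 1,200 + 1,160 + 445 + 495) = 4,525; DTI = 4,525/10,100 = 44.8%.
LTV = 76,000/107,000 = 71%.
Reserves = 5,300/445 = 11.9 months.
Program A: score 721 ≥ 640; DTI 44.8% > 43%; LTV 71% ≤ 80%; employment 44 ≥ 24 mo; reserves 11.9 ≥ 3 mo → does not qualify.
Program B: score 721 ≥ 680; DTI 44.8% > 43%; LTV 71% ≤ 90%; employment 44 ≥ 24 mo → does not qualify.
Program C: score 721 ≥ 620; DTI 44.8% > 43%; LTV 71% ≤ 80%; employment 44 ≥ 6 mo → does not qualify.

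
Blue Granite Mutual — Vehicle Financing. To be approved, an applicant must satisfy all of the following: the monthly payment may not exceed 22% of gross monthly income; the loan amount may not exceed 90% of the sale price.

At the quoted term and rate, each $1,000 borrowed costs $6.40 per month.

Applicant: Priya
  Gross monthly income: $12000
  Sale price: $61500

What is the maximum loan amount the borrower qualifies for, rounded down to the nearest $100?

$55,300

Payment cap: 22% × $12,000 = $2,640/month.
At $6.40 per $1,000, that supports 2,640/6.40 × 1,000 ≈ $412,500 → $412,500.
LTV cap: 90% × $61,500 = $55,350 → $55,300.
Binding constraint: loan-to-value.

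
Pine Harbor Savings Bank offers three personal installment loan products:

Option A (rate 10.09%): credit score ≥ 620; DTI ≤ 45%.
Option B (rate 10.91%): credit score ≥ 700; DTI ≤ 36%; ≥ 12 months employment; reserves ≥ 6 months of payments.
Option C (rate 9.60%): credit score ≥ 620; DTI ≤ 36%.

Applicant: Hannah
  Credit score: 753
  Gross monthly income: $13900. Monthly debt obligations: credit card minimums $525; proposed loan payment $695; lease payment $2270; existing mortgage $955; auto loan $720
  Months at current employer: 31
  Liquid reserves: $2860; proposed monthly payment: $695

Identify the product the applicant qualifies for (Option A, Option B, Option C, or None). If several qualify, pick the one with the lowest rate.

Option A

Total debts = (525 + 695 + 2,270 + 955 + 720) = 5,165; DTI = 5,165/13,900 = 37.2%.
Reserves = 2,860/695 = 4.1 months.
Option A: score 753 ≥ 620; DTI 37.2% ≤ 45% → qualifies.
Option B: score 753 ≥ 700; DTI 37.2% > 36%; employment 31 ≥ 12 mo; reserves 4.1 < 6 mo → does not qualify.
Option C: score 753 ≥ 620; DTI 37.2% > 36% → does not qualify.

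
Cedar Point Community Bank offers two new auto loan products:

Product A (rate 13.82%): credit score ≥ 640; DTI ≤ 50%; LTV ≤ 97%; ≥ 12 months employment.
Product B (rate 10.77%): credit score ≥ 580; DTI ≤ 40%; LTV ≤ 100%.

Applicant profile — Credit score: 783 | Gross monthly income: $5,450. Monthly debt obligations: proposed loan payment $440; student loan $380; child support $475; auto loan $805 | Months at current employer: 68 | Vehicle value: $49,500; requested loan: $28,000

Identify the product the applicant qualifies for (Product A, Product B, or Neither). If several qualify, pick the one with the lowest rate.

Total debts = (440 + 380 + 475 + 805) = 2,100; DTI = 2,100/5,450 = 38.5%.
LTV = 28,000/49,500 = 56.6%.
Product A: score 783 ≥ 640; DTI 38.5% ≤ 50%; LTV 56.6% ≤ 97%; employment 68 ≥ 12 mo → qualifies.
Product B: score 783 ≥ 580; DTI 38.5% ≤ 40%; LTV 56.6% ≤ 100% → qualifies.
Qualifying: Product A, Product B. Lowest rate is 10.77% → Product B.

Product B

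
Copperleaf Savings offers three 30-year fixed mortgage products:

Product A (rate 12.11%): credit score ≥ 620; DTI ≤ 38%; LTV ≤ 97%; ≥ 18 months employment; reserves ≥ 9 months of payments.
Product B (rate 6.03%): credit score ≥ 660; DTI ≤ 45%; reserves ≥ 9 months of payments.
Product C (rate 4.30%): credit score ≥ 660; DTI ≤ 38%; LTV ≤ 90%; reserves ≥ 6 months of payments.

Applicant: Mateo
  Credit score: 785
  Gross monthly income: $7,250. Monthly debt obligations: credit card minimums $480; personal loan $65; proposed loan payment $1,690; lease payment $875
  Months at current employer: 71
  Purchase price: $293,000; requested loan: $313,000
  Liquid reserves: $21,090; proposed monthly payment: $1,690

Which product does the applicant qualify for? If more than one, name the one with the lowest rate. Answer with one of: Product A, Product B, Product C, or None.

Product B

Total debts = (480 + 65 + 1,690 + 875) = 3,110; DTI = 3,110/7,250 = 42.9%.
LTV = 313,000/293,000 = 106.8%.
Reserves = 21,090/1,690 = 12.5 months.
Product A: score 785 ≥ 620; DTI 42.9% > 38%; LTV 106.8% > 97%; employment 71 ≥ 18 mo; reserves 12.5 ≥ 9 mo → does not qualify.
Product B: score 785 ≥ 660; DTI 42.9% ≤ 45%; reserves 12.5 ≥ 9 mo → qualifies.
Product C: score 785 ≥ 660; DTI 42.9% > 38%; LTV 106.8% > 90%; reserves 12.5 ≥ 6 mo → does not qualify.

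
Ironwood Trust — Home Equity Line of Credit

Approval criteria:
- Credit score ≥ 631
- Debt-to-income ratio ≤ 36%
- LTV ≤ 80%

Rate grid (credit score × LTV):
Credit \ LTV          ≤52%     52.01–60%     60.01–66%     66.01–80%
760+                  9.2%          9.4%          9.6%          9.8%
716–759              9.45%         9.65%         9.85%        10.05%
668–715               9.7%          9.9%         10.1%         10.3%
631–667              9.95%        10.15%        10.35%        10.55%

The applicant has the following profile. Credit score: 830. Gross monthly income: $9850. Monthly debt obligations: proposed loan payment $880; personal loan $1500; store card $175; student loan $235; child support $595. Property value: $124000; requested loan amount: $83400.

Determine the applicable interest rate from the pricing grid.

Credit score 830 ≥ 631; Total monthly debts = (880 + 1,500 + 175 + 235 + 595) = 3,385. DTI: 3,385 ÷ 9,850 = 34.4%, within the 36% cap
Loan-to-value = 83,400/124,000 = 67.3% — pass (80% max)
Credit 830 → row 760+; LTV 67.3% → column 66.01–80%. Grid cell → 9.8%.

9.8%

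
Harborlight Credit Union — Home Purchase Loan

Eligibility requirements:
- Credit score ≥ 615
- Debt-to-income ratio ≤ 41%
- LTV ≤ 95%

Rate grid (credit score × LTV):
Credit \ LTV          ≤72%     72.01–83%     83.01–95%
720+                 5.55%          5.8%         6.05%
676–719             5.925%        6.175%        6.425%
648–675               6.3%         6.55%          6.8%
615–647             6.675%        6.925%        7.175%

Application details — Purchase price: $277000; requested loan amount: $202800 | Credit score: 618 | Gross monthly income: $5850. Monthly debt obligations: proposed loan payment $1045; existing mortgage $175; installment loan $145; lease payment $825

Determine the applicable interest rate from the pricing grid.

Credit score 618 ≥ 615; Total monthly debts = (1,045 + 175 + 145 + 825) = 2,190. Debt-to-income = 2,190/5,850 = 37.4% — meets 41% limit
Loan-to-value = 202,800/277,000 = 73.2% — pass (95% max)
Credit 618 → row 615–647; LTV 73.2% → column 72.01–83%. Grid cell → 6.925%.

6.925%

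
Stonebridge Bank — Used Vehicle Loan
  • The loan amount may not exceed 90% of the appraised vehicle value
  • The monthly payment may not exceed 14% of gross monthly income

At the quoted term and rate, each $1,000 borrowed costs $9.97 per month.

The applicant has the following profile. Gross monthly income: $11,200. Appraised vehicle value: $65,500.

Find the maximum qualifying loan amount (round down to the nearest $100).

$58,900

Payment cap: 14% × $11,200 = $1,568/month.
At $9.97 per $1,000, that supports 1,568/9.97 × 1,000 ≈ $157,271 → $157,200.
LTV cap: 90% × $65,500 = $58,950 → $58,900.
Binding constraint: loan-to-value.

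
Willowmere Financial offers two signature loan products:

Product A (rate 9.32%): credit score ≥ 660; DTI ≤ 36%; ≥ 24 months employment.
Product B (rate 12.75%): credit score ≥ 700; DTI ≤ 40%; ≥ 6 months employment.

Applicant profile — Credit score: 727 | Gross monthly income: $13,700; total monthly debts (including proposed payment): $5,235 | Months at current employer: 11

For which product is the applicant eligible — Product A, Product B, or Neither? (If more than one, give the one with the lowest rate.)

DTI = 5,235/13,700 = 38.2%.
Product A: score 727 ≥ 660; DTI 38.2% > 36%; employment 11 < 24 mo → does not qualify.
Product B: score 727 ≥ 700; DTI 38.2% ≤ 40%; employment 11 ≥ 6 mo → qualifies.

Product B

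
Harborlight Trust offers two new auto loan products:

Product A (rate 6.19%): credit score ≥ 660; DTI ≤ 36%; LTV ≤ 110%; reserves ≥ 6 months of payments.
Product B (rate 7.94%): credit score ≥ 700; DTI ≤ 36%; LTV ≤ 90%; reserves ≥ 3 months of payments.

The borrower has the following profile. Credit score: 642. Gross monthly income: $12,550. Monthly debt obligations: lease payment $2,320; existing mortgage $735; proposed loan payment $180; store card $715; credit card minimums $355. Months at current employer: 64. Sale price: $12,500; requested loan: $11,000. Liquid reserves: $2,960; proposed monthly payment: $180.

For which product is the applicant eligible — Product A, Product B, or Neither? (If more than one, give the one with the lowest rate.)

Total debts = (2,320 + 735 + 180 + 715 + 355) = 4,305; DTI = 4,305/12,550 = 34.3%.
LTV = 11,000/12,500 = 88%.
Reserves = 2,960/180 = 16.4 months.
Product A: score 642 < 660; DTI 34.3% ≤ 36%; LTV 88% ≤ 110%; reserves 16.4 ≥ 6 mo → does not qualify.
Product B: score 642 < 700; DTI 34.3% ≤ 36%; LTV 88% ≤ 90%; reserves 16.4 ≥ 3 mo → does not qualify.

Neither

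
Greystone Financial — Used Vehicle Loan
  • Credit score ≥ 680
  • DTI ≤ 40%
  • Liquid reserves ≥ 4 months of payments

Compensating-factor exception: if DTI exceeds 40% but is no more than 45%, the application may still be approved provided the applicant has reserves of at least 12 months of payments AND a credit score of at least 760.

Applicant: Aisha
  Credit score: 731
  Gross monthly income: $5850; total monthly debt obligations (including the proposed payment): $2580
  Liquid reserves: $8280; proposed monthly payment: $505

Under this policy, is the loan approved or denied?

Denied

Credit score 731 ≥ 680 (meets base)
DTI = 2,580/5,850 = 44.1% > 40% — standard DTI limit exceeded.
Reserves = 8,280/505 = 16.4 months ≥ 4
44.1% falls in the override range (40%–45%), so the compensating-factor test applies.
Reserves 16.4 ≥ 12 months; credit score 731 < 760.
Compensating-factor requirement not fully met.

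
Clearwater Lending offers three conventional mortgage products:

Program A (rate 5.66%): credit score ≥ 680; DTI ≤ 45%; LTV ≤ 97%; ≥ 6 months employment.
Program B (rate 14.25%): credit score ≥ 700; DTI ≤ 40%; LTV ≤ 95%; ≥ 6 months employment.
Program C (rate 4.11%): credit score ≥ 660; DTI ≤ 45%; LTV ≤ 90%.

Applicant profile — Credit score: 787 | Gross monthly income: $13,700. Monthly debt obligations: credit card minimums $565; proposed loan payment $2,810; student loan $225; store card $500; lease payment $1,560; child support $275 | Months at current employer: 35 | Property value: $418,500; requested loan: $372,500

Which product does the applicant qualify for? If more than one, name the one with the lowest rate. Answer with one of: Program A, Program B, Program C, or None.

Total debts = (565 + 2,810 + 225 + 500 + 1,560 + 275) = 5,935; DTI = 5,935/13,700 = 43.3%.
LTV = 372,500/418,500 = 89%.
Program A: score 787 ≥ 680; DTI 43.3% ≤ 45%; LTV 89% ≤ 97%; employment 35 ≥ 6 mo → qualifies.
Program B: score 787 ≥ 700; DTI 43.3% > 40%; LTV 89% ≤ 95%; employment 35 ≥ 6 mo → does not qualify.
Program C: score 787 ≥ 660; DTI 43.3% ≤ 45%; LTV 89% ≤ 90% → qualifies.
Qualifying: Program A, Program C. Lowest rate is 4.11% → Program C.

Program C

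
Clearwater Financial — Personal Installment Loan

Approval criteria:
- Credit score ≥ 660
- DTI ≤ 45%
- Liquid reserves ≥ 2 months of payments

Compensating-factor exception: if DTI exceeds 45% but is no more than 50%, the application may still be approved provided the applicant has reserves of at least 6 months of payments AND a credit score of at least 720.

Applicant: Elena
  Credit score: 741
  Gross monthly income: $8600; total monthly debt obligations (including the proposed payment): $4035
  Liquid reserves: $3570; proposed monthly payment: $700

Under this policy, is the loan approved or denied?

Credit score 741 ≥ 660 (meets base)
DTI = 4,035/8,600 = 46.9% > 45% — standard DTI limit exceeded.
Reserves: 3,570 ÷ 700 = 5.1 months (meets 2-month minimum)
46.9% falls in the override range (45%–50%), so the compensating-factor test applies.
Reserves 5.1 < 6 months; credit score 741 ≥ 720.
Override conditions not both satisfied; exception does not apply.

Denied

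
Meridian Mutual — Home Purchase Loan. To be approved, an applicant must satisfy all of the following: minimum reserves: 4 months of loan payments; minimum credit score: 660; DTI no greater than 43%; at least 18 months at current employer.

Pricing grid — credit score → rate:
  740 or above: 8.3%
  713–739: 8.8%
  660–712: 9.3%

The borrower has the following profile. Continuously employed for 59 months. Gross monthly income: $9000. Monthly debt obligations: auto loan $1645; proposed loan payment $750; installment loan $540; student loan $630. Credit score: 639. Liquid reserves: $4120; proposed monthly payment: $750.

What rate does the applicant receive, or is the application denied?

Credit score 639 < 660 (below minimum)
Liquid reserves cover 4,120/750 = 5.5 months — ≥ 4 required
Employment 59 ≥ 18 months
Total monthly debts = (1,645 + 750 + 540 + 630) = 3,565. Debt-to-income = 3,565/9,000 = 39.6% — meets 43% limit
Not all requirements met → denied.

Denied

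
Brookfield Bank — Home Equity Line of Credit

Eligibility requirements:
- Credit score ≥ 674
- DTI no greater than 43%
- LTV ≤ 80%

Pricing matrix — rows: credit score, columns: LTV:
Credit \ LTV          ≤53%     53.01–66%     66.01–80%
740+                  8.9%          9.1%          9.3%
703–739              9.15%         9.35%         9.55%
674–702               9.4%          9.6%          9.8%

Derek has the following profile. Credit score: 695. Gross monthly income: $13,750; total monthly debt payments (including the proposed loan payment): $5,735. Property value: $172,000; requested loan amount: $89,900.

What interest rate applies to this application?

9.4%

Credit score 695 ≥ 674; DTI = 5,735/13,750 = 41.7% ≤ 43%
Loan-to-value = 89,900/172,000 = 52.3% — pass (80% max)
Credit 695 → row 674–702; LTV 52.3% → column ≤53%. Grid cell → 9.4%.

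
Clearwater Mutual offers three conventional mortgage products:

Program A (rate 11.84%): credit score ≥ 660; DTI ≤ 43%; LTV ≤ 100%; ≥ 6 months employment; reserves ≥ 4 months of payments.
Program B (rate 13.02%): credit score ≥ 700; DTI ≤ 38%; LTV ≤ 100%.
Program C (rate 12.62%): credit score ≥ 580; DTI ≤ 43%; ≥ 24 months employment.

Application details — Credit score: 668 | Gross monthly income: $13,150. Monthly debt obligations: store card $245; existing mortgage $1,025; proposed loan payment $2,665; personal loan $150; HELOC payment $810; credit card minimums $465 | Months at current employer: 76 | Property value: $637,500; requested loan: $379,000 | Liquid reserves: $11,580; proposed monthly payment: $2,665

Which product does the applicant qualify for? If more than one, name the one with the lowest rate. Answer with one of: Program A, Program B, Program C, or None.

Total debts = (245 + 1,025 + 2,665 + 150 + 810 + 465) = 5,360; DTI = 5,360/13,150 = 40.8%.
LTV = 379,000/637,500 = 59.5%.
Reserves = 11,580/2,665 = 4.3 months.
Program A: score 668 ≥ 660; DTI 40.8% ≤ 43%; LTV 59.5% ≤ 100%; employment 76 ≥ 6 mo; reserves 4.3 ≥ 4 mo → qualifies.
Program B: score 668 < 700; DTI 40.8% > 38%; LTV 59.5% ≤ 100% → does not qualify.
Program C: score 668 ≥ 580; DTI 40.8% ≤ 43%; employment 76 ≥ 24 mo → qualifies.
Qualifying: Program A, Program C. Lowest rate is 11.84% → Program A.

Program A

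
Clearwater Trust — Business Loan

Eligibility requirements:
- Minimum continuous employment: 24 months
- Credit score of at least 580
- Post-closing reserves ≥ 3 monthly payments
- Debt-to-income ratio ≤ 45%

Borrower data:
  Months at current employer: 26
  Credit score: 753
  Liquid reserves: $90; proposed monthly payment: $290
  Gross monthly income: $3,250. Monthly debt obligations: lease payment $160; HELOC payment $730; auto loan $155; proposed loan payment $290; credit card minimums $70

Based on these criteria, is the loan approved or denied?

Denied

Employment 26 ≥ 24 months
Credit score 753 ≥ 580 (meets)
Reserves: 90 ÷ 290 = 0.3 months (below 3-month minimum)
Total monthly debts = (160 + 730 + 155 + 290 + 70) = 1,405. DTI = 1,405/3,250 = 43.2% ≤ 45%
Fails on reserves.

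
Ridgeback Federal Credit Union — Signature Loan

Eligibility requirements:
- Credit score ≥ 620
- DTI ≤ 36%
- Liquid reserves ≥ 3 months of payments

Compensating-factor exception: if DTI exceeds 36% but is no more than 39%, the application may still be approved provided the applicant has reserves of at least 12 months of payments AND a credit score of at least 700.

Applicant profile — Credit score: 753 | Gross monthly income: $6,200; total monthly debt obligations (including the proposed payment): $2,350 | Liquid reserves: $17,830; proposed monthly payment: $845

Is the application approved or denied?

Credit score 753 ≥ 620 (meets base)
DTI = 2,350/6,200 = 37.9% > 36% — standard DTI limit exceeded.
Reserves: 17,830 ÷ 845 = 21.1 months (meets 3-month minimum)
DTI 37.9% is within the 36%–39% exception band; checking compensating factors.
Override check — reserves: 21.1 mo (ok); score: 753 (ok).
Both override conditions satisfied; DTI exception granted.

Approved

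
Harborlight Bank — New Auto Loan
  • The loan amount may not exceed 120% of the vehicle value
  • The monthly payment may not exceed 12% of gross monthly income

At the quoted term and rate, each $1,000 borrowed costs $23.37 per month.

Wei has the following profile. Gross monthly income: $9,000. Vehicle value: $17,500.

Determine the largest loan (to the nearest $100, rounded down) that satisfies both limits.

$21,000

Payment cap: 12% × $9,000 = $1,080/month.
At $23.37 per $1,000, that supports 1,080/23.37 × 1,000 ≈ $46,213 → $46,200.
LTV cap: 120% × $17,500 = $21,000 → $21,000.
Binding constraint: loan-to-value.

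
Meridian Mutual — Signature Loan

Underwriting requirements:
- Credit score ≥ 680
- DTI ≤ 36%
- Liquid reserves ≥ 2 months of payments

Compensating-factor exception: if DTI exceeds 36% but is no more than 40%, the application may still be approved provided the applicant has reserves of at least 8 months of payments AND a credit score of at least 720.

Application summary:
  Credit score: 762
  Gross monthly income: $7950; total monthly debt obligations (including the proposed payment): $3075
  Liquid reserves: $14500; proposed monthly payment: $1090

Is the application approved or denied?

Approved

Credit score 762 ≥ 680 (meets base)
DTI: 3,075 ÷ 7,950 = 38.7%, over the 36% base limit.
Reserves: 14,500 ÷ 1,090 = 13.3 months (meets 2-month minimum)
38.7% falls in the override range (36%–40%), so the compensating-factor test applies.
Override check — reserves: 13.3 mo (ok); score: 762 (ok).
Both override conditions satisfied; DTI exception granted.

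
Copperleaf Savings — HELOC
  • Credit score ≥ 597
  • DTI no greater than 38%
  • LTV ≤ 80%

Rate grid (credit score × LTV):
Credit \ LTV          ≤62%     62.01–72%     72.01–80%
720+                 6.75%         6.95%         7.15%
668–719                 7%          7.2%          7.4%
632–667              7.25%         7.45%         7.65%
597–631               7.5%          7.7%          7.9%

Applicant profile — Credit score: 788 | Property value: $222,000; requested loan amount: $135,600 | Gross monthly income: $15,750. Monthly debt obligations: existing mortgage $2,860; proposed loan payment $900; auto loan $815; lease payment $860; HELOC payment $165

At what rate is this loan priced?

6.75%

Credit score 788 ≥ 597; Total monthly debts = (2,860 + 900 + 815 + 860 + 165) = 5,600. Debt-to-income = 5,600/15,750 = 35.6% — meets 38% limit
Loan-to-value = 135,600/222,000 = 61.1% — pass (80% max)
Score 788 is in the 720+ band; LTV 61.1% is in the ≤62% band → 6.75%.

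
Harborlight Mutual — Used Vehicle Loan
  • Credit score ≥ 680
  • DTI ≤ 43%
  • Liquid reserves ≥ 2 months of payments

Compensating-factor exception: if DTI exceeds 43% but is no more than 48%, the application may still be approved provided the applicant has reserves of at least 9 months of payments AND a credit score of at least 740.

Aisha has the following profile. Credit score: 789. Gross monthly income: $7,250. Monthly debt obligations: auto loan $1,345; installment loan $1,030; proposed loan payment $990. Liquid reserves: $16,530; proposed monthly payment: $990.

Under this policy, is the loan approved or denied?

Credit score 789 ≥ 680 (meets base)
Total debts = (1,345 + 1,030 + 990) = 3,365. DTI = 3,365/7,250 = 46.4% > 43% — standard DTI limit exceeded.
Reserves: 16,530 ÷ 990 = 16.7 months (meets 2-month minimum)
46.4% falls in the override range (43%–48%), so the compensating-factor test applies.
Reserves 16.7 ≥ 9 months; credit score 789 ≥ 740.
Both compensating conditions met → exception applies.

Approved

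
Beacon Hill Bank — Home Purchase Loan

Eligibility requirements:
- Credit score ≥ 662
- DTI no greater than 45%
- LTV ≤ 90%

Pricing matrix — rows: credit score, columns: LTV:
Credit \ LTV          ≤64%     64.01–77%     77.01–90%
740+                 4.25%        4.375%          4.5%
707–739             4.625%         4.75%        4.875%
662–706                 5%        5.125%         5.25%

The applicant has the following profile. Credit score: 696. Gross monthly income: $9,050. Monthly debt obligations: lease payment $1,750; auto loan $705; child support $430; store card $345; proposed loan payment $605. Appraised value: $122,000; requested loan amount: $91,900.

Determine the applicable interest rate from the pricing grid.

5.125%

Credit score 696 ≥ 662; Total monthly debts = (1,750 + 705 + 430 + 345 + 605) = 3,835. DTI = 3,835/9,050 = 42.4% ≤ 45%
Loan-to-value = 91,900/122,000 = 75.3% — pass (90% max)
Row: 696 falls in 662–706. Column: 75.3% falls in 64.01–77%. Rate = 5.125%.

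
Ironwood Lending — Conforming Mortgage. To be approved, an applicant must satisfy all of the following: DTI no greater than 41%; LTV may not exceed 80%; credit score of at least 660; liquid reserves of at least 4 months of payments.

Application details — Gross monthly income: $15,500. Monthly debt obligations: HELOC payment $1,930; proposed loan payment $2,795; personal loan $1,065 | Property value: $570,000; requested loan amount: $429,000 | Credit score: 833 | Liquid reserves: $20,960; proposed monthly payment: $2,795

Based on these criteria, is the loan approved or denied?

Total monthly debts = (1,930 + 2,795 + 1,065) = 5,790. Debt-to-income = 5,790/15,500 = 37.4% — meets 41% limit
LTV = 429,000/570,000 = 75.3% ≤ 80%
Credit score 833 ≥ 660 (meets)
Liquid reserves cover 20,960/2,795 = 7.5 months — ≥ 4 required
All criteria satisfied.

Approved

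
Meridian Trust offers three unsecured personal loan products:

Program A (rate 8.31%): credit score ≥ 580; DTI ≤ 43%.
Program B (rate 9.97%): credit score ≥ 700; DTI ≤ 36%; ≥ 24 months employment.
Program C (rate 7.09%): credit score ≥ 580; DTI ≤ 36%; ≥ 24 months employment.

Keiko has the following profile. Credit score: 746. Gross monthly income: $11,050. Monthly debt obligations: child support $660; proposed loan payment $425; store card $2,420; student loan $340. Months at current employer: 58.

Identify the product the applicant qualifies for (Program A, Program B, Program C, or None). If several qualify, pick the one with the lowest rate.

Program C

Total debts = (660 + 425 + 2,420 + 340) = 3,845; DTI = 3,845/11,050 = 34.8%.
Program A: score 746 ≥ 580; DTI 34.8% ≤ 43% → qualifies.
Program B: score 746 ≥ 700; DTI 34.8% ≤ 36%; employment 58 ≥ 24 mo → qualifies.
Program C: score 746 ≥ 580; DTI 34.8% ≤ 36%; employment 58 ≥ 24 mo → qualifies.
Qualifying: Program A, Program B, Program C. Lowest rate is 7.09% → Program C.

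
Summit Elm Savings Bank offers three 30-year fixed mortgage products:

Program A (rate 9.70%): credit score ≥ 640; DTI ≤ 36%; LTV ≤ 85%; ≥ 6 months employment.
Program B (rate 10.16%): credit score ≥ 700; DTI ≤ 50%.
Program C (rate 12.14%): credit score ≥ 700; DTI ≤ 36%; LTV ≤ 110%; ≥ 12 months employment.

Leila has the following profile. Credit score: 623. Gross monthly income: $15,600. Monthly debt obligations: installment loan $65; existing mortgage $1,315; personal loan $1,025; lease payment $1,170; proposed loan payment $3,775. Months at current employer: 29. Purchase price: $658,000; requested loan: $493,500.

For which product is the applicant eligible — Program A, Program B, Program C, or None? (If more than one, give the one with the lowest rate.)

Total debts = (65 + 1,315 + 1,025 + 1,170 + 3,775) = 7,350; DTI = 7,350/15,600 = 47.1%.
LTV = 493,500/658,000 = 75%.
Program A: score 623 < 640; DTI 47.1% > 36%; LTV 75% ≤ 85%; employment 29 ≥ 6 mo → does not qualify.
Program B: score 623 < 700; DTI 47.1% ≤ 50% → does not qualify.
Program C: score 623 < 700; DTI 47.1% > 36%; LTV 75% ≤ 110%; employment 29 ≥ 12 mo → does not qualify.

None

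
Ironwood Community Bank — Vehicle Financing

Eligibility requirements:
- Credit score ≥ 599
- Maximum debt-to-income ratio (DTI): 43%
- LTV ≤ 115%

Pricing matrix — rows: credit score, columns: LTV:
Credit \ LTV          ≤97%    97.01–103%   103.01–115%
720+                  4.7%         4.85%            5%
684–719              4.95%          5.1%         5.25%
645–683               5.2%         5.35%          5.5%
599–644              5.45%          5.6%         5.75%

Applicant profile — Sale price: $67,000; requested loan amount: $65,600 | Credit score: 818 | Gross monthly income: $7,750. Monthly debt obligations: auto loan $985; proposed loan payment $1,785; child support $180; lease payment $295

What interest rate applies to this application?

Credit score 818 ≥ 599; Total monthly debts = (985 + 1,785 + 180 + 295) = 3,245. DTI: 3,245 ÷ 7,750 = 41.9%, within the 43% cap
Loan-to-value = 65,600/67,000 = 97.9% — pass (115% max)
Score 818 is in the 720+ band; LTV 97.9% is in the 97.01–103% band → 4.85%.

4.85%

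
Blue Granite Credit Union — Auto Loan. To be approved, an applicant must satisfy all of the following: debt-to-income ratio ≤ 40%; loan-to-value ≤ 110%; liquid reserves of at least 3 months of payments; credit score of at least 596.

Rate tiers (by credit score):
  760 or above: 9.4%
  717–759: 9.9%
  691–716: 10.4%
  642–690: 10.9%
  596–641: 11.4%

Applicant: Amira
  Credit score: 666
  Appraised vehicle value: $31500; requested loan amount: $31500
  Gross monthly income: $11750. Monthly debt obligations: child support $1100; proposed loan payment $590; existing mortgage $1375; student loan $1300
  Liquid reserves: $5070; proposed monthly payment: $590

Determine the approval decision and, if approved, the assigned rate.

Approved at 10.9%

Credit score 666 ≥ 596 (meets minimum)
LTV = 31,500/31,500 = 100% ≤ 110%
Total monthly debts = (1,100 + 590 + 1,375 + 1,300) = 4,365. DTI: 4,365 ÷ 11,750 = 37.1%, within the 40% cap
Reserves: 5,070 ÷ 590 = 8.6 months (meets 3-month minimum)
All requirements met. Score 666 falls in the 642–690 tier → 10.9%.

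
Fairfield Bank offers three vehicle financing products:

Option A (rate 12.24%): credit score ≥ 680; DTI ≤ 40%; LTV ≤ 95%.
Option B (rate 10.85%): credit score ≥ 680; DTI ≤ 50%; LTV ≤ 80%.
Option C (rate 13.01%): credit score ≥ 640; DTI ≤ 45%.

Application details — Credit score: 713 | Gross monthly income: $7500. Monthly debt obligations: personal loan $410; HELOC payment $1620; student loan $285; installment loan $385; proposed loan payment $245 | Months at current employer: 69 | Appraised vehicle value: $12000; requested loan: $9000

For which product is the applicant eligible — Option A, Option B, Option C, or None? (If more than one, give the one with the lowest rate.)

Option B

Total debts = (410 + 1,620 + 285 + 385 + 245) = 2,945; DTI = 2,945/7,500 = 39.3%.
LTV = 9,000/12,000 = 75%.
Option A: score 713 ≥ 680; DTI 39.3% ≤ 40%; LTV 75% ≤ 95% → qualifies.
Option B: score 713 ≥ 680; DTI 39.3% ≤ 50%; LTV 75% ≤ 80% → qualifies.
Option C: score 713 ≥ 640; DTI 39.3% ≤ 45% → qualifies.
Qualifying: Option A, Option B, Option C. Lowest rate is 10.85% → Option B.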